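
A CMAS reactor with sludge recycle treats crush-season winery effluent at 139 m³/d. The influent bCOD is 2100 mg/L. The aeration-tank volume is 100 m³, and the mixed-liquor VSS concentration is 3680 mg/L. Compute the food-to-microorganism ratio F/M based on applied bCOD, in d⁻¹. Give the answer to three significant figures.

Food-to-microorganism ratio F/M = Q S₀ / (V X) = 139 × 2100 / (100.0 × 3680) = 0.7932 d⁻¹.

F/M ≈ 0.793 d⁻¹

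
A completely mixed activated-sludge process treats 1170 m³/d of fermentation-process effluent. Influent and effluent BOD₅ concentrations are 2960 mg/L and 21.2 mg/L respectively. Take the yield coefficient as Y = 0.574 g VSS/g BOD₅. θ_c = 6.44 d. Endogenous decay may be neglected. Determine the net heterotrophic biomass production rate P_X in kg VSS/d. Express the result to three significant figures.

P_X ≈ 1970 kg VSS/d

No decay correction is needed, so Y_obs = Y = 0.574.
Q·(S₀ − S) = 1170 × (2960 − 21.2) × 10⁻³ = 3438 kg/d removed.
Net biomass production P_X = Y_obs × Q·(S₀ − S) = 0.5740 × 3438 = 1974 kg VSS/d.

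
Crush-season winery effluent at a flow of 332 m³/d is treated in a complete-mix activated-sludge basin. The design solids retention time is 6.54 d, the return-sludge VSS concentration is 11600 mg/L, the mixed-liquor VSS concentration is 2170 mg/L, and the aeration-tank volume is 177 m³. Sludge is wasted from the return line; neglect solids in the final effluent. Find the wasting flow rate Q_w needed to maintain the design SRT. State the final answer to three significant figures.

Q_w ≈ 5.06 m³/d

Q_w = (V·X)/(θ_c X_r) = 177.0 × 2170 / (6.54 × 11600) = 5.063 m³/d.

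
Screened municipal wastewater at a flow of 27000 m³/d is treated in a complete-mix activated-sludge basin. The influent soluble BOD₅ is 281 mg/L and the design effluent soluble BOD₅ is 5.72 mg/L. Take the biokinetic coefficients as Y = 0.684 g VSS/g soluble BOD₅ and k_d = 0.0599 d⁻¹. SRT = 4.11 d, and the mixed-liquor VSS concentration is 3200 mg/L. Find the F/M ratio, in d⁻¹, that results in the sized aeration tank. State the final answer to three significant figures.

F/M ≈ 0.452 d⁻¹

Rearranging the biomass balance for a CMAS with decay, V = Y·Q·ΔS·θ_c / [X·(1+k_d θ_c)] = 0.684 × 27000 × (281 − 5.72) × 4.11 / [3200 × (1 + 0.0599 × 4.11)] = 2.09×10^7 / 3988 = 5240 m³.
F/M = applied load / biomass = Q·S₀/(V·X) = 27000 × 281 / (5240 × 3200) = 0.4525 d⁻¹.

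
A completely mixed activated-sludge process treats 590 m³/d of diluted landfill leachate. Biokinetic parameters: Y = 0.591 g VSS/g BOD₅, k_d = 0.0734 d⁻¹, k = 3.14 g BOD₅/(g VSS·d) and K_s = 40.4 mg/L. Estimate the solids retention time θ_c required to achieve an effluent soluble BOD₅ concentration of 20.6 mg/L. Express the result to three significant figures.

θ_c ≈ 1.81 d

From 1/θ_c = Y·k·S/(K_s + S) − k_d: Y·k·S/(K_s+S) = 0.591 × 3.14 × 20.6 / (40.4 + 20.6) = 0.6267 d⁻¹.
θ_c = 1/(μ − k_d) = 1/(0.6267 − 0.0734) = 1/0.5533 = 1.807 d.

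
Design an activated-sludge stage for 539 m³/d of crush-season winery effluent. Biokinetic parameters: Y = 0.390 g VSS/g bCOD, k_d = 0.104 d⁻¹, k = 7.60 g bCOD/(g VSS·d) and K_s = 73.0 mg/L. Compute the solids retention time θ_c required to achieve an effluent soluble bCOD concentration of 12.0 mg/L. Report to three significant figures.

Specific growth rate at S = 12.0 mg/L: μ = YkS/(K_s+S) = 0.390·7.60·12.0/(73.0+12.0) = 0.4184 d⁻¹.
θ_c = 1/(μ − k_d) = 1/(0.4184 − 0.104) = 1/0.3144 = 3.180 d.

θ_c ≈ 3.18 d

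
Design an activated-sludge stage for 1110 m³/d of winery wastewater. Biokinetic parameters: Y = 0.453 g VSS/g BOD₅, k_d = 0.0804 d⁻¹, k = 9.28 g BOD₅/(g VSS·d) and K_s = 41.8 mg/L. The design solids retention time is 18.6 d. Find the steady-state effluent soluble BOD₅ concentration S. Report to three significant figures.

S ≈ 1.38 mg/L

From the Monod/SRT balance for a CMAS, S = K_s·(1+k_d θ_c)/[θ_c·(Y k − k_d) − 1] = 41.8 × (1 + 0.0804 × 18.6) / [18.6 × (0.453 × 9.28 − 0.0804) − 1] = 104.3 / 75.70 = 1.378 mg/L.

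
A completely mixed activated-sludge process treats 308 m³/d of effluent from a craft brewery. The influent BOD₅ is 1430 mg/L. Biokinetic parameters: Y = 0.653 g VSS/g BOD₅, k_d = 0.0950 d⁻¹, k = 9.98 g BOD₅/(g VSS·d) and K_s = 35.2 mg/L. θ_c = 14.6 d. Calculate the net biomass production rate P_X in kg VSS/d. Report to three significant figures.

P_X ≈ 120 kg VSS/d

From the Monod/SRT balance for a CMAS, S = K_s·(1+k_d θ_c)/[θ_c·(Y k − k_d) − 1] = 35.2 × (1 + 0.0950 × 14.6) / [14.6 × (0.653 × 9.98 − 0.0950) − 1] = 84.02 / 92.76 = 0.9058 mg/L.
Correct the yield for decay: Y_obs = Y/(1 + k_d θ_c) = 0.653 / (1 + 0.0950 × 14.6) = 0.653 / 2.387 = 0.2736.
Substrate removed = Q·(S₀ − S) = 308 m³/d × (1430 − 0.906) g/m³ = 4.4×10^5 g/d = 440.2 kg/d.
So the net sludge growth is P_X = 0.2736 × 440.2 = 120.4 kg VSS/d.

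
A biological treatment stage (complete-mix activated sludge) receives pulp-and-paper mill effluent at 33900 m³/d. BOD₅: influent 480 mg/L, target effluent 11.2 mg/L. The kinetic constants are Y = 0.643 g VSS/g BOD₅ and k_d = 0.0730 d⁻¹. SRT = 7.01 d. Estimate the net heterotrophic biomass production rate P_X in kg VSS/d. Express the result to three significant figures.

Correct the yield for decay: Y_obs = Y/(1 + k_d θ_c) = 0.643 / (1 + 0.0730 × 7.01) = 0.643 / 1.512 = 0.4253.
Mass of BOD₅ removed per day: Q(S₀ − S) = 33900 × 468.8 g/m³ = 15892 kg/d.
Biomass produced: P_X = Y_obs·Q·ΔS = 0.4253 × 15892 ≈ 6760 kg VSS/d.

P_X ≈ 6760 kg VSS/d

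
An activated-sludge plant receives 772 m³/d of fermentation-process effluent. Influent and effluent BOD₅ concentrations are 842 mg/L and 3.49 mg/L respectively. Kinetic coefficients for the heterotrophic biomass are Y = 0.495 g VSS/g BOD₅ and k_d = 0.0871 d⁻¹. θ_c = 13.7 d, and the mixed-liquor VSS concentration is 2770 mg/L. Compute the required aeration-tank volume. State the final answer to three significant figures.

V ≈ 723 m³

Rearranging the biomass balance for a CMAS with decay, V = Y·Q·ΔS·θ_c / [X·(1+k_d θ_c)] = 0.495 × 772 × (842 − 3.49) × 13.7 / [2770 × (1 + 0.0871 × 13.7)] = 4.39×10^6 / 6075 = 722.6 m³.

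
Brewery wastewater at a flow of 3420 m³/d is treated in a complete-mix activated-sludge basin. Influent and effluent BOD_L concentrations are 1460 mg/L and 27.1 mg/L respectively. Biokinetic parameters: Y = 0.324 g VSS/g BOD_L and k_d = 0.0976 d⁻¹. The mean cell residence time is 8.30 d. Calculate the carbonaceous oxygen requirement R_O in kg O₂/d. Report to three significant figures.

Y_obs = Y / (1 + k_d θ_c) = 0.324 / (1 + 0.0976 × 8.30) = 0.324 / 1.810 = 0.1790.
Mass of BOD_L removed per day: Q(S₀ − S) = 3420 × 1433 g/m³ = 4901 kg/d.
P_X = Y_obs·Q·(S₀ − S) = 0.1790 × 4901 = 877.2 kg VSS/d.
Carbonaceous O₂ demand = substrate oxidised − cell-mass equivalent = 4901 − 1.42 × 877.2 = 3655 kg O₂/d.

R_O ≈ 3650 kg O₂/d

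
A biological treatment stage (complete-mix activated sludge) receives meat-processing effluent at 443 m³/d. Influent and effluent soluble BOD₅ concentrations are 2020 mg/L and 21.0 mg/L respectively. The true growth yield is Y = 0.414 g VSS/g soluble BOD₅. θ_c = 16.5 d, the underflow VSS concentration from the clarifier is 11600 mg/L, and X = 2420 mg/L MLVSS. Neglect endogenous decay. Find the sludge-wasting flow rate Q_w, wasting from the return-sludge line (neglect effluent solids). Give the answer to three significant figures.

Q_w ≈ 31.6 m³/d

With k_d = 0 the design equation reduces to V = Y Q (S₀−S) θ_c / X = 0.414 × 443 × (2020 − 21.0) × 16.5 / 2420 = 2500 m³.
Q_w = (V·X)/(θ_c X_r) = 2500 × 2420 / (16.5 × 11600) = 31.61 m³/d.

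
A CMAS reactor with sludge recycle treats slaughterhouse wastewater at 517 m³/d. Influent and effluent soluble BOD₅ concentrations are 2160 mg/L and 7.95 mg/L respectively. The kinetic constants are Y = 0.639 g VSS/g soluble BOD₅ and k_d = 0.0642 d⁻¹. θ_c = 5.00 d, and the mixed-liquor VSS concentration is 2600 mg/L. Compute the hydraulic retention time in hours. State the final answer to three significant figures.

τ ≈ 48.0 h

Rearranging the biomass balance for a CMAS with decay, V = Y·Q·ΔS·θ_c / [X·(1+k_d θ_c)] = 0.639 × 517 × (2160 − 7.95) × 5.00 / [2600 × (1 + 0.0642 × 5.00)] = 3.55×10^6 / 3435 = 1035 m³.
HRT = V/Q = 1035 m³ / 517 m³·d⁻¹ = 2.002 d × 24 = 48.05 h.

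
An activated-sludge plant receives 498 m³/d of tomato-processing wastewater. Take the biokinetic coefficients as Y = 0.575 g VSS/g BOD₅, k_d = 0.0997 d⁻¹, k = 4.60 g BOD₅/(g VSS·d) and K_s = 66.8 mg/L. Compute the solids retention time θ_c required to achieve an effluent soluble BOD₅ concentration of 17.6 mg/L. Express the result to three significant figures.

θ_c ≈ 2.21 d

At the target effluent, Y k S/(K_s+S) = 0.575×4.60×17.6/84.40 = 0.5516 d⁻¹.
Then 1/θ_c = μ − k_d = 0.5516 − 0.0997 = 0.4519 d⁻¹, giving θ_c = 2.213 d.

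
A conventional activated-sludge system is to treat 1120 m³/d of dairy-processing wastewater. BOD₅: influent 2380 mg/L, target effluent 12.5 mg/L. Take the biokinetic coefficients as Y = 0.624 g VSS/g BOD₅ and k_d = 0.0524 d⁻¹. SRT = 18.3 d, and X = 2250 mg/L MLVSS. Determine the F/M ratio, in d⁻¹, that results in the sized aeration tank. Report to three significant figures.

F/M ≈ 0.172 d⁻¹

Steady-state biomass mass balance: V·X·(1 + k_d·θ_c) = Y·Q·(S₀ − S)·θ_c, so V = 0.624 × 1120 × (2380 − 12.5) × 18.3 / [2250 × (1 + 0.0524 × 18.3)] = 3.03×10^7 / 4408 = 6870 m³.
Food-to-microorganism ratio F/M = Q S₀ / (V X) = 1120 × 2380 / (6870 × 2250) = 0.1725 d⁻¹.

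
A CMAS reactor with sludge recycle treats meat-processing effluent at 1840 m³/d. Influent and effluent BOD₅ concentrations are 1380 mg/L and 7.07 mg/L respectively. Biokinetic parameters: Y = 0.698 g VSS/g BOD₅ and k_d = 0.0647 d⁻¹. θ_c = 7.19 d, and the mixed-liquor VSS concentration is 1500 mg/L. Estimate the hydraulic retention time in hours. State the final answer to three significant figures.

From the SRT design equation V = Y Q (S₀−S) θ_c / [X (1 + k_d θ_c)] = 0.698 × 1840 × (1380 − 7.07) × 7.19 / [1500 × (1 + 0.0647 × 7.19)] = 1.27×10^7 / 2198 = 5769 m³.
HRT = V/Q = 5769 m³ / 1840 m³·d⁻¹ = 3.135 d × 24 = 75.24 h.

τ ≈ 75.2 h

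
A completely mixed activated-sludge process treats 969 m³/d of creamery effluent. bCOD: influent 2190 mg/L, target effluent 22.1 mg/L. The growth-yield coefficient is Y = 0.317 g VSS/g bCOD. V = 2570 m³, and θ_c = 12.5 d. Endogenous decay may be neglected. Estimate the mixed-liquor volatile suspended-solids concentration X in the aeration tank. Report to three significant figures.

X ≈ 3240 mg/L

From V·X = Y·Q·(S₀ − S)·θ_c (decay neglected): X = 0.317 × 969 × (2190 − 22.1) × 12.5 / 2570 = 3239 mg/L.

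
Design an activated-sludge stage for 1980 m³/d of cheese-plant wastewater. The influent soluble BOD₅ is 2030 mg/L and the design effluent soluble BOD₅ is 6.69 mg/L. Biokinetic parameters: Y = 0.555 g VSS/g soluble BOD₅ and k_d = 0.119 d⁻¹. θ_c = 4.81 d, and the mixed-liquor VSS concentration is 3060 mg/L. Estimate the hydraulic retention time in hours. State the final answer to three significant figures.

τ ≈ 26.9 h

Steady-state biomass mass balance: V·X·(1 + k_d·θ_c) = Y·Q·(S₀ − S)·θ_c, so V = 0.555 × 1980 × (2030 − 6.69) × 4.81 / [3060 × (1 + 0.119 × 4.81)] = 1.07×10^7 / 4812 = 2223 m³.
Hydraulic retention time τ = V/Q = 2223 / 1980 = 1.123 d = 26.94 h.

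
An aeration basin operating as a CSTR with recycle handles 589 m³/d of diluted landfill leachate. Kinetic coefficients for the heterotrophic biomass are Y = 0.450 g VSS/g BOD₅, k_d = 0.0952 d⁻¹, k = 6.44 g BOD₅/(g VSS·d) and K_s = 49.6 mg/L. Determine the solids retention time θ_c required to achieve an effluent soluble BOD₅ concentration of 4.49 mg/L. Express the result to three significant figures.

θ_c ≈ 6.88 d

At the target effluent, Y k S/(K_s+S) = 0.450×6.44×4.49/54.09 = 0.2406 d⁻¹.
θ_c = 1/(μ − k_d) = 1/(0.2406 − 0.0952) = 1/0.1454 = 6.879 d.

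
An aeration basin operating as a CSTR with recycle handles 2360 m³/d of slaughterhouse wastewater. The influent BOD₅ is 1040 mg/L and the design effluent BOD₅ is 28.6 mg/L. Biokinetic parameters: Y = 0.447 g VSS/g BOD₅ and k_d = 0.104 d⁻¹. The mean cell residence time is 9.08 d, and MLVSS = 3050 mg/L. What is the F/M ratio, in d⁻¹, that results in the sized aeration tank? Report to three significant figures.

F/M ≈ 0.493 d⁻¹

From the SRT design equation V = Y Q (S₀−S) θ_c / [X (1 + k_d θ_c)] = 0.447 × 2360 × (1040 − 28.6) × 9.08 / [3050 × (1 + 0.104 × 9.08)] = 9.69×10^6 / 5930 = 1634 m³.
F/M = applied load / biomass = Q·S₀/(V·X) = 2360 × 1040 / (1634 × 3050) = 0.4926 d⁻¹.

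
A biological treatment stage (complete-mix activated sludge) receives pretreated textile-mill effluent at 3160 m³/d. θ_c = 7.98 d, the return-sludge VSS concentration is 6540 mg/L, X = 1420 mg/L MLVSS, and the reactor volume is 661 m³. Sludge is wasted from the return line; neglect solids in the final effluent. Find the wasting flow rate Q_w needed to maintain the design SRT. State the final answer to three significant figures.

Q_w ≈ 18.0 m³/d

θ_c = V·X/(Q_w·X_r) when wasting from the recycle, so Q_w = V·X/(θ_c·X_r) = 661.0 × 1420 / (7.98 × 6540) = 17.98 m³/d.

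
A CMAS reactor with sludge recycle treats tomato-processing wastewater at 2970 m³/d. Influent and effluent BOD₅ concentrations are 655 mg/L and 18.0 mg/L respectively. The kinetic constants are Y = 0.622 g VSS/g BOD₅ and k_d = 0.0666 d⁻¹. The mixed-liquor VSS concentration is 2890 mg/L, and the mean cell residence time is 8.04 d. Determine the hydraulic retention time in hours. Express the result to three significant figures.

τ ≈ 17.2 h

Rearranging the biomass balance for a CMAS with decay, V = Y·Q·ΔS·θ_c / [X·(1+k_d θ_c)] = 0.622 × 2970 × (655 − 18.0) × 8.04 / [2890 × (1 + 0.0666 × 8.04)] = 9.46×10^6 / 4437 = 2132 m³.
HRT = V/Q = 2132 m³ / 2970 m³·d⁻¹ = 0.7179 d × 24 = 17.23 h.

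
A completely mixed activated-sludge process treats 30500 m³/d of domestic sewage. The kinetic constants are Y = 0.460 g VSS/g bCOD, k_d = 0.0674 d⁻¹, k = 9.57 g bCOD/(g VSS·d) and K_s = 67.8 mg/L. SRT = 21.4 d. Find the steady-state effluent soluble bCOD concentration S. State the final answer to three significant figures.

S ≈ 1.80 mg/L

For a completely mixed reactor with recycle the Lawrence–McCarty relation gives S = K_s·(1 + k_d·θ_c) / [θ_c·(Y·k − k_d) − 1] = 67.8 × (1 + 0.0674 × 21.4) / [21.4 × (0.460 × 9.57 − 0.0674) − 1] = 165.6 / 91.76 = 1.805 mg/L.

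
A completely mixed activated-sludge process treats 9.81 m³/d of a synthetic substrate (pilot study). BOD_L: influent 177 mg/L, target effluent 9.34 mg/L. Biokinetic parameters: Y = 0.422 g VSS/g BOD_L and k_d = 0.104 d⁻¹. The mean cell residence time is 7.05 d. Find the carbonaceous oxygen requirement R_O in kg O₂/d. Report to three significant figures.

The observed yield is Y_obs = Y/(1 + k_d·θ_c) = 0.422 / (1 + 0.104 × 7.05) = 0.422 / 1.733 = 0.2435 g VSS per g BOD_L removed.
Substrate removed = Q·(S₀ − S) = 9.81 m³/d × (177 − 9.34) g/m³ = 1.64×10^3 g/d = 1.645 kg/d.
Net sludge production P_X = 0.2435 × 1.645 = 0.4005 kg VSS/d.
R_O = Q·ΔS − 1.42 P_X = 1.645 − 0.5687 = 1.076 kg O₂/d.

R_O ≈ 1.08 kg O₂/d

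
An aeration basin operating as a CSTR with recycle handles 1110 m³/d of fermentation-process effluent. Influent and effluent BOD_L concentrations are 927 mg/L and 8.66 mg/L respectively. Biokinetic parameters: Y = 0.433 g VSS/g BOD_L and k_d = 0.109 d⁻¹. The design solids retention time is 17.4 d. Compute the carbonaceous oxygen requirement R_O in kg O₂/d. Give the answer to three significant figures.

R_O ≈ 803 kg O₂/d

The observed yield is Y_obs = Y/(1 + k_d·θ_c) = 0.433 / (1 + 0.109 × 17.4) = 0.433 / 2.897 = 0.1495 g VSS per g BOD_L removed.
Substrate removed = Q·(S₀ − S) = 1110 m³/d × (927 − 8.66) g/m³ = 1.02×10^6 g/d = 1019 kg/d.
Biomass synthesised: P_X = Y_obs × 1019 = 152.4 kg VSS/d.
R_O = Q·ΔS − 1.42 P_X = 1019 − 216.4 = 803.0 kg O₂/d.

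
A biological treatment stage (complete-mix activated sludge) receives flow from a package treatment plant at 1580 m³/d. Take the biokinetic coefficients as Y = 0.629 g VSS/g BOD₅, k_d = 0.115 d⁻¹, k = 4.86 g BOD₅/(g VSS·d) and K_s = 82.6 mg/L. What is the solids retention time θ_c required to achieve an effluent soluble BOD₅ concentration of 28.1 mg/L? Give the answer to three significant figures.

Specific growth rate at S = 28.1 mg/L: μ = YkS/(K_s+S) = 0.629·4.86·28.1/(82.6+28.1) = 0.7760 d⁻¹.
1/θ_c = 0.7760 − 0.115 = 0.6610 d⁻¹, so θ_c = 1.513 d.

θ_c ≈ 1.51 d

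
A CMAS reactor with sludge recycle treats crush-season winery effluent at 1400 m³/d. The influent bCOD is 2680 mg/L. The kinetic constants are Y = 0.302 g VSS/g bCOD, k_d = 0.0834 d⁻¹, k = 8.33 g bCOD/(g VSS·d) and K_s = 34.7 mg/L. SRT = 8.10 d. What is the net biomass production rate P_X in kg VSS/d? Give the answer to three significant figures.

P_X ≈ 675 kg VSS/d

From the Monod/SRT balance for a CMAS, S = K_s·(1+k_d θ_c)/[θ_c·(Y k − k_d) − 1] = 34.7 × (1 + 0.0834 × 8.10) / [8.10 × (0.302 × 8.33 − 0.0834) − 1] = 58.14 / 18.70 = 3.109 mg/L.
Observed yield with endogenous decay: Y_obs = Y / (1 + k_d·θ_c) = 0.302 / (1 + 0.0834 × 8.10) = 0.302 / 1.676 = 0.1802 g VSS/g bCOD.
ΔS = 2680 − 3.11 = 2677 mg/L, so the substrate removal rate is 1400 × 2677/1000 = 3748 kg bCOD/d.
So the net sludge growth is P_X = 0.1802 × 3748 = 675.5 kg VSS/d.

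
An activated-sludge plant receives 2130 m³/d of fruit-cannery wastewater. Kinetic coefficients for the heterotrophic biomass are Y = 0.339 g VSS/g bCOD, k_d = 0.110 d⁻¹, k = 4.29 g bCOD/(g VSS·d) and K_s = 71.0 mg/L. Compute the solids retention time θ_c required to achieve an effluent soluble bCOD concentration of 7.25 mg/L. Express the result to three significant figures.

θ_c ≈ 40.4 d

Specific growth rate at S = 7.25 mg/L: μ = YkS/(K_s+S) = 0.339·4.29·7.25/(71.0+7.25) = 0.1347 d⁻¹.
Then 1/θ_c = μ − k_d = 0.1347 − 0.110 = 0.02474 d⁻¹, giving θ_c = 40.41 d.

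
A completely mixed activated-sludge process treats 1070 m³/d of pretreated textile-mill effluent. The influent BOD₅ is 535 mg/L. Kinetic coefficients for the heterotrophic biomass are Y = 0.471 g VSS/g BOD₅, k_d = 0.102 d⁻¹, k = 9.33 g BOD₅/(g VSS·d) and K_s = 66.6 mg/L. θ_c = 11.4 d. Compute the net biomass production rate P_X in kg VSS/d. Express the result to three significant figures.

For a completely mixed reactor with recycle the Lawrence–McCarty relation gives S = K_s·(1 + k_d·θ_c) / [θ_c·(Y·k − k_d) − 1] = 66.6 × (1 + 0.102 × 11.4) / [11.4 × (0.471 × 9.33 − 0.102) − 1] = 144.0 / 47.93 = 3.005 mg/L.
The observed yield is Y_obs = Y/(1 + k_d·θ_c) = 0.471 / (1 + 0.102 × 11.4) = 0.471 / 2.163 = 0.2178 g VSS per g BOD₅ removed.
ΔS = 535 − 3.01 = 532.0 mg/L, so the substrate removal rate is 1070 × 532.0/1000 = 569.2 kg BOD₅/d.
Biomass produced: P_X = Y_obs·Q·ΔS = 0.2178 × 569.2 ≈ 124.0 kg VSS/d.

P_X ≈ 124 kg VSS/d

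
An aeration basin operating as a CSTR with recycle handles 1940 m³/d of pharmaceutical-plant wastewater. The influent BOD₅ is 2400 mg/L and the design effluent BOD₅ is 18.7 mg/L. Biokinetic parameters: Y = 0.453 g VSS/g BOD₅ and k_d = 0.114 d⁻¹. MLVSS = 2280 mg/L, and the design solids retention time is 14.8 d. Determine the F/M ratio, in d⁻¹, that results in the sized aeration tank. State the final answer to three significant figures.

From the SRT design equation V = Y Q (S₀−S) θ_c / [X (1 + k_d θ_c)] = 0.453 × 1940 × (2400 − 18.7) × 14.8 / [2280 × (1 + 0.114 × 14.8)] = 3.1×10^7 / 6127 = 5055 m³.
Food-to-microorganism ratio F/M = Q S₀ / (V X) = 1940 × 2400 / (5055 × 2280) = 0.4040 d⁻¹.

F/M ≈ 0.404 d⁻¹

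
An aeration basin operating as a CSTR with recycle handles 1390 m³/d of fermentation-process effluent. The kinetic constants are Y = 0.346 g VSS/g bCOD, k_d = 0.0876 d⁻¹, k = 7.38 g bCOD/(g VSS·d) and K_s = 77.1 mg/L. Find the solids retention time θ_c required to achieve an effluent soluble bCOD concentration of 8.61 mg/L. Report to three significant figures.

Specific growth rate at S = 8.61 mg/L: μ = YkS/(K_s+S) = 0.346·7.38·8.61/(77.1+8.61) = 0.2565 d⁻¹.
θ_c = 1/(μ − k_d) = 1/(0.2565 − 0.0876) = 1/0.1689 = 5.920 d.

θ_c ≈ 5.92 d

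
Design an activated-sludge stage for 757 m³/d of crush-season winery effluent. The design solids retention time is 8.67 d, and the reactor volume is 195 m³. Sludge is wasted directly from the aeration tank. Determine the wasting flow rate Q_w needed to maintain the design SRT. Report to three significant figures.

With mixed-liquor wasting, θ_c = V/Q_w, so Q_w = V/θ_c = 195.0/8.67 = 22.49 m³/d.

Q_w ≈ 22.5 m³/d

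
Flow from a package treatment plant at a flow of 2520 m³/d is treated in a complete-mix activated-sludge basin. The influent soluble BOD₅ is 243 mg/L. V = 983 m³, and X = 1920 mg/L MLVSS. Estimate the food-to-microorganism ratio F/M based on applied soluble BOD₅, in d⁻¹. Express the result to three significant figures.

F/M ≈ 0.324 d⁻¹

Food-to-microorganism ratio F/M = Q S₀ / (V X) = 2520 × 243 / (983.0 × 1920) = 0.3245 d⁻¹.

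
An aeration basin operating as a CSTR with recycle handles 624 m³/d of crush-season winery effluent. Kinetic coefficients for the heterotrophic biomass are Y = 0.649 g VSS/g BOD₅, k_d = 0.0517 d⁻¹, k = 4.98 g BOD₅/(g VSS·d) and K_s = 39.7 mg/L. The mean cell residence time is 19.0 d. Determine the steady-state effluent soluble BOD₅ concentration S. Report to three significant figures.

S ≈ 1.32 mg/L

Effluent substrate depends only on kinetics and SRT: S = K_s(1 + k_d θ_c) / [θ_c(Yk − k_d) − 1] = 39.7 × (1 + 0.0517 × 19.0) / [19.0 × (0.649 × 4.98 − 0.0517) − 1] = 78.70 / 59.43 = 1.324 mg/L.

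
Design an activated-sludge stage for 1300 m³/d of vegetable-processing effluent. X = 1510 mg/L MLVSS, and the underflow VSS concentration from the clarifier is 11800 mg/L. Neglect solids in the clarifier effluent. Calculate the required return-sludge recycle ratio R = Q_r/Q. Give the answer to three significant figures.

R ≈ 0.147

R = Q_r/Q = X/(X_r − X) = 1510 / (11800 − 1510) = 0.1467.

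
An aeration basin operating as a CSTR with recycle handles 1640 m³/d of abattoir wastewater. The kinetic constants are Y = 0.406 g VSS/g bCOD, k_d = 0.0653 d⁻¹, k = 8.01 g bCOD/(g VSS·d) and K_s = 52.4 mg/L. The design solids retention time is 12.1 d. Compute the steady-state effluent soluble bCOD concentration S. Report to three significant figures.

Effluent substrate depends only on kinetics and SRT: S = K_s(1 + k_d θ_c) / [θ_c(Yk − k_d) − 1] = 52.4 × (1 + 0.0653 × 12.1) / [12.1 × (0.406 × 8.01 − 0.0653) − 1] = 93.80 / 37.56 = 2.497 mg/L.

S ≈ 2.50 mg/L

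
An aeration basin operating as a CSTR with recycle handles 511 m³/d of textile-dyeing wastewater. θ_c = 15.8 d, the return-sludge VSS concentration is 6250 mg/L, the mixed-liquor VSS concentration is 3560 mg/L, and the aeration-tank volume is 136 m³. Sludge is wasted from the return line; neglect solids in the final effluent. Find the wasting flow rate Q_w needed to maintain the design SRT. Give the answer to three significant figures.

Wasting from the return line (neglecting effluent solids): Q_w = V·X / (θ_c·X_r) = 136.0 × 3560 / (15.8 × 6250) = 4.903 m³/d.

Q_w ≈ 4.90 m³/d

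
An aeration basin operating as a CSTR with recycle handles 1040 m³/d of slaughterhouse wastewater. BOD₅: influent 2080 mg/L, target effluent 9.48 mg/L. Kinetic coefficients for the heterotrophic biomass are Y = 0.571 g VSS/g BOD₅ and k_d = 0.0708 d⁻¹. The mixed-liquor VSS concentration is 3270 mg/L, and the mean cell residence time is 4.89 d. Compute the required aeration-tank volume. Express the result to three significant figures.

V ≈ 1370 m³

Rearranging the biomass balance for a CMAS with decay, V = Y·Q·ΔS·θ_c / [X·(1+k_d θ_c)] = 0.571 × 1040 × (2080 − 9.48) × 4.89 / [3270 × (1 + 0.0708 × 4.89)] = 6.01×10^6 / 4402 = 1366 m³.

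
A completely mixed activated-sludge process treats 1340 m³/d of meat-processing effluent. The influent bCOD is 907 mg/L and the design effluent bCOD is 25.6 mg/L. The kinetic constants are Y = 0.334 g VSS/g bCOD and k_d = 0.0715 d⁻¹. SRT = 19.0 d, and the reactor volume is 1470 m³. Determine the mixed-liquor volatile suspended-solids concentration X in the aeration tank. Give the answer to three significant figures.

X ≈ 2160 mg/L

From V·X·(1 + k_d·θ_c) = Y·Q·(S₀ − S)·θ_c: X = 0.334 × 1340 × (907 − 25.6) × 19.0 / [1470 × (1 + 0.0715 × 19.0)] = 2162 mg/L.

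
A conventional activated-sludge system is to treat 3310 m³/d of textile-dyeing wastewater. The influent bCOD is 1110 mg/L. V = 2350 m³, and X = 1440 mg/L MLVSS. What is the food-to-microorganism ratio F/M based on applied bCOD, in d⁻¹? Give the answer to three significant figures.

F/M = Q·S₀ / (V·X) = 3310 × 1110 / (2350 × 1440) = 1.086 g bCOD·(g VSS·d)⁻¹.

F/M ≈ 1.09 d⁻¹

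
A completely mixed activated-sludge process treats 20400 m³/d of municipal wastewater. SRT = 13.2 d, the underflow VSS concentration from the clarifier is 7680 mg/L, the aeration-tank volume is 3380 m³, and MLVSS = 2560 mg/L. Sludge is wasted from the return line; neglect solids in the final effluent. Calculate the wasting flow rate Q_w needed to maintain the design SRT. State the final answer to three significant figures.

Q_w ≈ 85.4 m³/d

θ_c = V·X/(Q_w·X_r) when wasting from the recycle, so Q_w = V·X/(θ_c·X_r) = 3380 × 2560 / (13.2 × 7680) = 85.35 m³/d.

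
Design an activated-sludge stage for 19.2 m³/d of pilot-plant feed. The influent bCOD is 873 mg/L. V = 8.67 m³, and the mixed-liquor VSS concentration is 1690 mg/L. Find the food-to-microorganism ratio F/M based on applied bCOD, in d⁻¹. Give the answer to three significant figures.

F/M ≈ 1.14 d⁻¹

F/M = applied load / biomass = Q·S₀/(V·X) = 19.2 × 873 / (8.670 × 1690) = 1.144 d⁻¹.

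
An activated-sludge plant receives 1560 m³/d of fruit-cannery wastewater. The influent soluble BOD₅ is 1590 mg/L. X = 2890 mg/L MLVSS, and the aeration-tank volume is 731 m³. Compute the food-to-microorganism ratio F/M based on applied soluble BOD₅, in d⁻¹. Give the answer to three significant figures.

F/M ≈ 1.17 d⁻¹

F/M = applied load / biomass = Q·S₀/(V·X) = 1560 × 1590 / (731.0 × 2890) = 1.174 d⁻¹.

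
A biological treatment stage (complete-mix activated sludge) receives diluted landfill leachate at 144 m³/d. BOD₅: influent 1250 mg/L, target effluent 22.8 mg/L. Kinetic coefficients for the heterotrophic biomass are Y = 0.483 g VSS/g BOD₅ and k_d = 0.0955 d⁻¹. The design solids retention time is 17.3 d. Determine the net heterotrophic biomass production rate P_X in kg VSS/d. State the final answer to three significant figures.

Observed yield with endogenous decay: Y_obs = Y / (1 + k_d·θ_c) = 0.483 / (1 + 0.0955 × 17.3) = 0.483 / 2.652 = 0.1821 g VSS/g BOD₅.
Mass of BOD₅ removed per day: Q(S₀ − S) = 144 × 1227 g/m³ = 176.7 kg/d.
Biomass produced: P_X = Y_obs·Q·ΔS = 0.1821 × 176.7 ≈ 32.18 kg VSS/d.

P_X ≈ 32.2 kg VSS/d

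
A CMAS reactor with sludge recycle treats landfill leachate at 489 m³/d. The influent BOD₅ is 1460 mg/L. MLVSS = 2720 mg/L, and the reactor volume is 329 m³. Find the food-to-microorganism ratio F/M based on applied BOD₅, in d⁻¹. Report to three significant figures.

F/M ≈ 0.798 d⁻¹

Food-to-microorganism ratio F/M = Q S₀ / (V X) = 489 × 1460 / (329.0 × 2720) = 0.7978 d⁻¹.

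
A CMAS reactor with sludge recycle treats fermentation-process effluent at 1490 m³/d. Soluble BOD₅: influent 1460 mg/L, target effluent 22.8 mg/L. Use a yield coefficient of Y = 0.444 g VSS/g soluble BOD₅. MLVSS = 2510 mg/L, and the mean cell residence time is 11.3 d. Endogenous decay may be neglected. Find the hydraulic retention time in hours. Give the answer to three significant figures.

τ ≈ 68.9 h

With k_d = 0 the design equation reduces to V = Y Q (S₀−S) θ_c / X = 0.444 × 1490 × (1460 − 22.8) × 11.3 / 2510 = 4280 m³.
HRT = V/Q = 4280 m³ / 1490 m³·d⁻¹ = 2.873 d × 24 = 68.95 h.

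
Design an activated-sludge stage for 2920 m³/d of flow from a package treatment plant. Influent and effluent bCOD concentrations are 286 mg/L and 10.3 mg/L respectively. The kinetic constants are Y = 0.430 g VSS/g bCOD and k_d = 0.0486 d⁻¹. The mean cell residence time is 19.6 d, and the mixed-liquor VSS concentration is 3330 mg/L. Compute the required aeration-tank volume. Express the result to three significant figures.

V ≈ 1040 m³

From the SRT design equation V = Y Q (S₀−S) θ_c / [X (1 + k_d θ_c)] = 0.430 × 2920 × (286 − 10.3) × 19.6 / [3330 × (1 + 0.0486 × 19.6)] = 6.78×10^6 / 6502 = 1044 m³.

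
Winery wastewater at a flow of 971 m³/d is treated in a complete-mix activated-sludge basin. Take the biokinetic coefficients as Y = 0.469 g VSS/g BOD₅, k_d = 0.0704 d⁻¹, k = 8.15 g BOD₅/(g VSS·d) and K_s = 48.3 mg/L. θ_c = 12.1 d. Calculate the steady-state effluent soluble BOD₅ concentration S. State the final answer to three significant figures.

From the Monod/SRT balance for a CMAS, S = K_s·(1+k_d θ_c)/[θ_c·(Y k − k_d) − 1] = 48.3 × (1 + 0.0704 × 12.1) / [12.1 × (0.469 × 8.15 − 0.0704) − 1] = 89.44 / 44.40 = 2.015 mg/L.

S ≈ 2.01 mg/L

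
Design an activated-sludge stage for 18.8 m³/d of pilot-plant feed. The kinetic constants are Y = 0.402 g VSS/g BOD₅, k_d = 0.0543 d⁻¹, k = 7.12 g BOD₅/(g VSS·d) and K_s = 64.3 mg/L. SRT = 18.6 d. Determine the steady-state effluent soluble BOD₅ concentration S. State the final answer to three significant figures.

S ≈ 2.52 mg/L

For a completely mixed reactor with recycle the Lawrence–McCarty relation gives S = K_s·(1 + k_d·θ_c) / [θ_c·(Y·k − k_d) − 1] = 64.3 × (1 + 0.0543 × 18.6) / [18.6 × (0.402 × 7.12 − 0.0543) − 1] = 129.2 / 51.23 = 2.523 mg/L.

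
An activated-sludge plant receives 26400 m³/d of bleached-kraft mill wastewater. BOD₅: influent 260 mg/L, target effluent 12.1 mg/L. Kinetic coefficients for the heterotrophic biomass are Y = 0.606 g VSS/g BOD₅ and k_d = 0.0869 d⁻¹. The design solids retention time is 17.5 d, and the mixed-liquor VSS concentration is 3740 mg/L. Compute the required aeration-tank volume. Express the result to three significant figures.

Rearranging the biomass balance for a CMAS with decay, V = Y·Q·ΔS·θ_c / [X·(1+k_d θ_c)] = 0.606 × 26400 × (260 − 12.1) × 17.5 / [3740 × (1 + 0.0869 × 17.5)] = 6.94×10^7 / 9428 = 7362 m³.

V ≈ 7360 m³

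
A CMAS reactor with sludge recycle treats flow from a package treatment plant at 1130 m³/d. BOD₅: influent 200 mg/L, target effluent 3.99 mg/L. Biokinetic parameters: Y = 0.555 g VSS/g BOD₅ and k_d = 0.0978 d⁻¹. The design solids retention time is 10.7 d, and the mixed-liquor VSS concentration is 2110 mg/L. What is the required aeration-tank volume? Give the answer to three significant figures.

Rearranging the biomass balance for a CMAS with decay, V = Y·Q·ΔS·θ_c / [X·(1+k_d θ_c)] = 0.555 × 1130 × (200 − 3.99) × 10.7 / [2110 × (1 + 0.0978 × 10.7)] = 1.32×10^6 / 4318 = 304.6 m³.

V ≈ 305 m³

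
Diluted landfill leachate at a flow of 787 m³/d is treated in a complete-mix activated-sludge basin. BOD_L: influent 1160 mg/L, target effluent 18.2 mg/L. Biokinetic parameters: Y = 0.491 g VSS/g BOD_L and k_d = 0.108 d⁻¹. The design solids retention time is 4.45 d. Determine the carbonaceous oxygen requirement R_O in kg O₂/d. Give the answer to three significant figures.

R_O ≈ 475 kg O₂/d

The observed yield is Y_obs = Y/(1 + k_d·θ_c) = 0.491 / (1 + 0.108 × 4.45) = 0.491 / 1.481 = 0.3316 g VSS per g BOD_L removed.
Q·(S₀ − S) = 787 × (1160 − 18.2) × 10⁻³ = 898.6 kg/d removed.
Net sludge production P_X = 0.3316 × 898.6 = 298.0 kg VSS/d.
Carbonaceous O₂ demand = substrate oxidised − cell-mass equivalent = 898.6 − 1.42 × 298.0 = 475.4 kg O₂/d.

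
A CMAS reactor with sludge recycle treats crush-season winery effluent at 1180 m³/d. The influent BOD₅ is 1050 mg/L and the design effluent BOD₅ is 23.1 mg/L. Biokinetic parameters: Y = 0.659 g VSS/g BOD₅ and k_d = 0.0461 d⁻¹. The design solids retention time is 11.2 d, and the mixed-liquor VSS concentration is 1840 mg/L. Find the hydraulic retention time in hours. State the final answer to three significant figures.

Steady-state biomass mass balance: V·X·(1 + k_d·θ_c) = Y·Q·(S₀ − S)·θ_c, so V = 0.659 × 1180 × (1050 − 23.1) × 11.2 / [1840 × (1 + 0.0461 × 11.2)] = 8.94×10^6 / 2790 = 3206 m³.
Hydraulic retention time τ = V/Q = 3206 / 1180 = 2.717 d = 65.20 h.

τ ≈ 65.2 h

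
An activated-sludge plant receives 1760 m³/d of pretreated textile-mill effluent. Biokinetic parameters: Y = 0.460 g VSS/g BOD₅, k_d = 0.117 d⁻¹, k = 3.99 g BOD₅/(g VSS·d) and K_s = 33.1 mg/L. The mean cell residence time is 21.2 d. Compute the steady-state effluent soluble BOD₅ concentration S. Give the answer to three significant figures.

From the Monod/SRT balance for a CMAS, S = K_s·(1+k_d θ_c)/[θ_c·(Y k − k_d) − 1] = 33.1 × (1 + 0.117 × 21.2) / [21.2 × (0.460 × 3.99 − 0.117) − 1] = 115.2 / 35.43 = 3.252 mg/L.

S ≈ 3.25 mg/L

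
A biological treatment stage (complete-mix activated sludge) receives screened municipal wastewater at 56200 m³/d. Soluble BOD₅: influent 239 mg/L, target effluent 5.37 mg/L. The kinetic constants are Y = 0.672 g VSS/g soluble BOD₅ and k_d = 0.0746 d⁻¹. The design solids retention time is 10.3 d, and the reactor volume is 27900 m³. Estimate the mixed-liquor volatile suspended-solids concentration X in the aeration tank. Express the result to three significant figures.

X = Y·Q·ΔS·θ_c / [V·(1 + k_d θ_c)] = 0.672 × 56200 × (239 − 5.37) × 10.3 / [27900 × (1 + 0.0746 × 10.3)] = 1842 mg/L.

X ≈ 1840 mg/L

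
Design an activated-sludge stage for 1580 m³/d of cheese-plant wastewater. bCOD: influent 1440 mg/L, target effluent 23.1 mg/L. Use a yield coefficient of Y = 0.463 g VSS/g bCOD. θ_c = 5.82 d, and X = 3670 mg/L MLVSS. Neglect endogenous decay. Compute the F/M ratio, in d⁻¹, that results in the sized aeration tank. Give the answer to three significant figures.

With k_d = 0 the design equation reduces to V = Y Q (S₀−S) θ_c / X = 0.463 × 1580 × (1440 − 23.1) × 5.82 / 3670 = 1644 m³.
F/M = Q·S₀ / (V·X) = 1580 × 1440 / (1644 × 3670) = 0.3772 g bCOD·(g VSS·d)⁻¹.

F/M ≈ 0.377 d⁻¹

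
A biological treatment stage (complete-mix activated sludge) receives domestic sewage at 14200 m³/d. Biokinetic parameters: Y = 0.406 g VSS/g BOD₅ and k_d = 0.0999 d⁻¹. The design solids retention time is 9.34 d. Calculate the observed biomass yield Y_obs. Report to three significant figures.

The observed yield is Y_obs = Y/(1 + k_d·θ_c) = 0.406 / (1 + 0.0999 × 9.34) = 0.406 / 1.933 = 0.2100 g VSS per g BOD₅ removed.

Y_obs ≈ 0.210 g VSS/g BOD₅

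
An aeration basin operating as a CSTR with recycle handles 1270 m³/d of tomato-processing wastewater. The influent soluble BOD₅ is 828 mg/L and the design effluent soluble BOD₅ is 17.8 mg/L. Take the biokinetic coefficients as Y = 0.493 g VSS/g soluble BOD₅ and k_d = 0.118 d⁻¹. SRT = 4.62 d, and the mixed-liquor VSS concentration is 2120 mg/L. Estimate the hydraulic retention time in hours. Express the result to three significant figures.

τ ≈ 13.5 h

From the SRT design equation V = Y Q (S₀−S) θ_c / [X (1 + k_d θ_c)] = 0.493 × 1270 × (828 − 17.8) × 4.62 / [2120 × (1 + 0.118 × 4.62)] = 2.34×10^6 / 3276 = 715.4 m³.
HRT = V/Q = 715.4 m³ / 1270 m³·d⁻¹ = 0.5633 d × 24 = 13.52 h.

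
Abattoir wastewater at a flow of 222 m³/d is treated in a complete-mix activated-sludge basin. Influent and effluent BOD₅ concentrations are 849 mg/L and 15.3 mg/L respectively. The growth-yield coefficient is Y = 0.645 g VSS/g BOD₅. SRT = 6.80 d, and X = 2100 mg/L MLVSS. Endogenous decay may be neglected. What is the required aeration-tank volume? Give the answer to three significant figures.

V·X = Y·Q·ΔS·θ_c gives V = 0.645 × 222 × (849 − 15.3) × 6.80 / 2100 = 386.6 m³.

V ≈ 387 m³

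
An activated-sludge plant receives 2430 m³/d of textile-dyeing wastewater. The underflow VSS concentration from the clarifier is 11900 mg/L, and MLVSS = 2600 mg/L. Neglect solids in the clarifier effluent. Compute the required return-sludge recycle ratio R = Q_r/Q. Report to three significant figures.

R ≈ 0.280

Solids balance on the clarifier gives (1+R)X = R·X_r, so R = X/(X_r − X) = 2600 / (11900 − 2600) = 0.2796.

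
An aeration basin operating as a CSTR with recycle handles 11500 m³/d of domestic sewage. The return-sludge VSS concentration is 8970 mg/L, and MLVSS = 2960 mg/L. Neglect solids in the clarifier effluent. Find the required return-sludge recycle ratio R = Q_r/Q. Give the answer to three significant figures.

R ≈ 0.493

Solids balance on the clarifier gives (1+R)X = R·X_r, so R = X/(X_r − X) = 2960 / (8970 − 2960) = 0.4925.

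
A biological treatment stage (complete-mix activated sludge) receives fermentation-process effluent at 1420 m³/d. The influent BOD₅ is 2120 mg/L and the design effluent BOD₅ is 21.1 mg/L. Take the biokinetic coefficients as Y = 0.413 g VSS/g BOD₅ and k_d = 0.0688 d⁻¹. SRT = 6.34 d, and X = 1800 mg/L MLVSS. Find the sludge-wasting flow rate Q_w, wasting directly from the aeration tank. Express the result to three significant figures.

Q_w ≈ 476 m³/d

Steady-state biomass mass balance: V·X·(1 + k_d·θ_c) = Y·Q·(S₀ − S)·θ_c, so V = 0.413 × 1420 × (2120 − 21.1) × 6.34 / [1800 × (1 + 0.0688 × 6.34)] = 7.8×10^6 / 2585 = 3019 m³.
With mixed-liquor wasting, θ_c = V/Q_w, so Q_w = V/θ_c = 3019/6.34 = 476.2 m³/d.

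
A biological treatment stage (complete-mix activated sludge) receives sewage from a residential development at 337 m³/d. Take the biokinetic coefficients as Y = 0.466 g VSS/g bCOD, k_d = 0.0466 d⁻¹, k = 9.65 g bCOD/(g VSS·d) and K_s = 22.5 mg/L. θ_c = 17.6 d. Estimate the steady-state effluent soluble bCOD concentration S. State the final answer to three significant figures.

For a completely mixed reactor with recycle the Lawrence–McCarty relation gives S = K_s·(1 + k_d·θ_c) / [θ_c·(Y·k − k_d) − 1] = 22.5 × (1 + 0.0466 × 17.6) / [17.6 × (0.466 × 9.65 − 0.0466) − 1] = 40.95 / 77.33 = 0.5296 mg/L.

S ≈ 0.530 mg/L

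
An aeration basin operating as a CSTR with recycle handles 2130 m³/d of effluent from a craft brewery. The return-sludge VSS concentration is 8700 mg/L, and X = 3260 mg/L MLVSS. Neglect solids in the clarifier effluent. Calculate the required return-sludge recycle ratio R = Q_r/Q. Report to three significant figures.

Mass balance around the secondary clarifier (neglecting effluent solids): R = X / (X_r − X) = 3260 / (8700 − 3260) = 0.5993.

R ≈ 0.599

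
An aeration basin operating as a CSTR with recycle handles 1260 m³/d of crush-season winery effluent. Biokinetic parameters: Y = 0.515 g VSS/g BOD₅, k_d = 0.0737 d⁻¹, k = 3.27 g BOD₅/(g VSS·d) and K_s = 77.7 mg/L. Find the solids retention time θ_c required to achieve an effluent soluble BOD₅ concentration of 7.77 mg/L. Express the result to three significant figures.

θ_c ≈ 12.6 d

At the target effluent, Y k S/(K_s+S) = 0.515×3.27×7.77/85.47 = 0.1531 d⁻¹.
1/θ_c = 0.1531 − 0.0737 = 0.07940 d⁻¹, so θ_c = 12.60 d.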